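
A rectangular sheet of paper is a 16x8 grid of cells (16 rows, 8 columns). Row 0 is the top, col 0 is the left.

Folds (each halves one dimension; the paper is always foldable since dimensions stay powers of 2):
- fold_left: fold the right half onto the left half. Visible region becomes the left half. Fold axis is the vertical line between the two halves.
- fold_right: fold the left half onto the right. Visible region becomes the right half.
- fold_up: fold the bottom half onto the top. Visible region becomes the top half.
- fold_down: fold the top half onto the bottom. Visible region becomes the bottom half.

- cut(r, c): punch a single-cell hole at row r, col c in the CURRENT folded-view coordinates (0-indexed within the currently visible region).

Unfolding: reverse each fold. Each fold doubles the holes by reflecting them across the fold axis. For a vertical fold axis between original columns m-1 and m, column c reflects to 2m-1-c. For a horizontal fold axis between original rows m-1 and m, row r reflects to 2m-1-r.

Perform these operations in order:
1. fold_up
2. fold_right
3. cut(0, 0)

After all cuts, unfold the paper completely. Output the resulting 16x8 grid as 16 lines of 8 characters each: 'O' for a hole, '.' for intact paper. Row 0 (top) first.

Answer: ...OO...
........
........
........
........
........
........
........
........
........
........
........
........
........
........
...OO...

Derivation:
Op 1 fold_up: fold axis h@8; visible region now rows[0,8) x cols[0,8) = 8x8
Op 2 fold_right: fold axis v@4; visible region now rows[0,8) x cols[4,8) = 8x4
Op 3 cut(0, 0): punch at orig (0,4); cuts so far [(0, 4)]; region rows[0,8) x cols[4,8) = 8x4
Unfold 1 (reflect across v@4): 2 holes -> [(0, 3), (0, 4)]
Unfold 2 (reflect across h@8): 4 holes -> [(0, 3), (0, 4), (15, 3), (15, 4)]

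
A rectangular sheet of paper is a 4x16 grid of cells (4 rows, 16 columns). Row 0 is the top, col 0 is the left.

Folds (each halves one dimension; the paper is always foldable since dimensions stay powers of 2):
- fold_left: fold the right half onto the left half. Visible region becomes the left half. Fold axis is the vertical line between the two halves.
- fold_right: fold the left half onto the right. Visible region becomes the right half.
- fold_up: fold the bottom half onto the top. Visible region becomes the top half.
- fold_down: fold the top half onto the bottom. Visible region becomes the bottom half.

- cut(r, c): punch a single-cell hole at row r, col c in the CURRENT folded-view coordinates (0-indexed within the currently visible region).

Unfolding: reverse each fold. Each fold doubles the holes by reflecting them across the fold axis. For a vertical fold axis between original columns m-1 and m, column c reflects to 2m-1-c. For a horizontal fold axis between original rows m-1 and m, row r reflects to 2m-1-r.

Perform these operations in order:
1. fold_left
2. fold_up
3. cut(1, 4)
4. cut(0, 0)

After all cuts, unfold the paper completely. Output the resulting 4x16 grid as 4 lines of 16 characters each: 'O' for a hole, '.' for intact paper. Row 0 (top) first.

Op 1 fold_left: fold axis v@8; visible region now rows[0,4) x cols[0,8) = 4x8
Op 2 fold_up: fold axis h@2; visible region now rows[0,2) x cols[0,8) = 2x8
Op 3 cut(1, 4): punch at orig (1,4); cuts so far [(1, 4)]; region rows[0,2) x cols[0,8) = 2x8
Op 4 cut(0, 0): punch at orig (0,0); cuts so far [(0, 0), (1, 4)]; region rows[0,2) x cols[0,8) = 2x8
Unfold 1 (reflect across h@2): 4 holes -> [(0, 0), (1, 4), (2, 4), (3, 0)]
Unfold 2 (reflect across v@8): 8 holes -> [(0, 0), (0, 15), (1, 4), (1, 11), (2, 4), (2, 11), (3, 0), (3, 15)]

Answer: O..............O
....O......O....
....O......O....
O..............O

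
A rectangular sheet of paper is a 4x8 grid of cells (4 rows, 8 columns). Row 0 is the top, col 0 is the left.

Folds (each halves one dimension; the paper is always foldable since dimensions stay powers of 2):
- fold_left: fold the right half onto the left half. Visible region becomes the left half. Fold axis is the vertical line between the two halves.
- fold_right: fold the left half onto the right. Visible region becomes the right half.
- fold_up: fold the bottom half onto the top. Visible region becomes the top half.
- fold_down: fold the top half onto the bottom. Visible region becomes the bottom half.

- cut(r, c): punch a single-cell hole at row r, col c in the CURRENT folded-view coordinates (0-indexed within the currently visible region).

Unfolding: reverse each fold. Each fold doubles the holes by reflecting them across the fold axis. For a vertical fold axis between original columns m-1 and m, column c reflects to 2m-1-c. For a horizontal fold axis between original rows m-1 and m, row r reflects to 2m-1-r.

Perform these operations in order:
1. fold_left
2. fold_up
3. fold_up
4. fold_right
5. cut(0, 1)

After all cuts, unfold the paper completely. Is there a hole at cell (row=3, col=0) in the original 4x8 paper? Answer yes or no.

Answer: yes

Derivation:
Op 1 fold_left: fold axis v@4; visible region now rows[0,4) x cols[0,4) = 4x4
Op 2 fold_up: fold axis h@2; visible region now rows[0,2) x cols[0,4) = 2x4
Op 3 fold_up: fold axis h@1; visible region now rows[0,1) x cols[0,4) = 1x4
Op 4 fold_right: fold axis v@2; visible region now rows[0,1) x cols[2,4) = 1x2
Op 5 cut(0, 1): punch at orig (0,3); cuts so far [(0, 3)]; region rows[0,1) x cols[2,4) = 1x2
Unfold 1 (reflect across v@2): 2 holes -> [(0, 0), (0, 3)]
Unfold 2 (reflect across h@1): 4 holes -> [(0, 0), (0, 3), (1, 0), (1, 3)]
Unfold 3 (reflect across h@2): 8 holes -> [(0, 0), (0, 3), (1, 0), (1, 3), (2, 0), (2, 3), (3, 0), (3, 3)]
Unfold 4 (reflect across v@4): 16 holes -> [(0, 0), (0, 3), (0, 4), (0, 7), (1, 0), (1, 3), (1, 4), (1, 7), (2, 0), (2, 3), (2, 4), (2, 7), (3, 0), (3, 3), (3, 4), (3, 7)]
Holes: [(0, 0), (0, 3), (0, 4), (0, 7), (1, 0), (1, 3), (1, 4), (1, 7), (2, 0), (2, 3), (2, 4), (2, 7), (3, 0), (3, 3), (3, 4), (3, 7)]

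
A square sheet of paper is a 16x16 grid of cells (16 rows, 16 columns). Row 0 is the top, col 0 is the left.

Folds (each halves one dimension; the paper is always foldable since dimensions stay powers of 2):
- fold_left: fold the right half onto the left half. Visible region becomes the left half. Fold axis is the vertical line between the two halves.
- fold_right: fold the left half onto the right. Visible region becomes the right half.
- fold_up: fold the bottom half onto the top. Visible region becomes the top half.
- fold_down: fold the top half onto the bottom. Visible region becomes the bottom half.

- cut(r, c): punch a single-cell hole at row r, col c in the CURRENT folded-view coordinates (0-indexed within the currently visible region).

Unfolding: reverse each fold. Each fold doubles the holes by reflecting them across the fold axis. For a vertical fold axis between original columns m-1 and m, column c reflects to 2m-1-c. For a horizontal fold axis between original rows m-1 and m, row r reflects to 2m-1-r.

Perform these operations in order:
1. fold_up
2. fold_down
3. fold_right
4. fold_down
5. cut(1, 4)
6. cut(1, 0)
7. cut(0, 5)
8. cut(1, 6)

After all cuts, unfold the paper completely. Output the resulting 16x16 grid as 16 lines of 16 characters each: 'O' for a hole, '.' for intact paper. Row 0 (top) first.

Answer: .O.O...OO...O.O.
..O..........O..
..O..........O..
.O.O...OO...O.O.
.O.O...OO...O.O.
..O..........O..
..O..........O..
.O.O...OO...O.O.
.O.O...OO...O.O.
..O..........O..
..O..........O..
.O.O...OO...O.O.
.O.O...OO...O.O.
..O..........O..
..O..........O..
.O.O...OO...O.O.

Derivation:
Op 1 fold_up: fold axis h@8; visible region now rows[0,8) x cols[0,16) = 8x16
Op 2 fold_down: fold axis h@4; visible region now rows[4,8) x cols[0,16) = 4x16
Op 3 fold_right: fold axis v@8; visible region now rows[4,8) x cols[8,16) = 4x8
Op 4 fold_down: fold axis h@6; visible region now rows[6,8) x cols[8,16) = 2x8
Op 5 cut(1, 4): punch at orig (7,12); cuts so far [(7, 12)]; region rows[6,8) x cols[8,16) = 2x8
Op 6 cut(1, 0): punch at orig (7,8); cuts so far [(7, 8), (7, 12)]; region rows[6,8) x cols[8,16) = 2x8
Op 7 cut(0, 5): punch at orig (6,13); cuts so far [(6, 13), (7, 8), (7, 12)]; region rows[6,8) x cols[8,16) = 2x8
Op 8 cut(1, 6): punch at orig (7,14); cuts so far [(6, 13), (7, 8), (7, 12), (7, 14)]; region rows[6,8) x cols[8,16) = 2x8
Unfold 1 (reflect across h@6): 8 holes -> [(4, 8), (4, 12), (4, 14), (5, 13), (6, 13), (7, 8), (7, 12), (7, 14)]
Unfold 2 (reflect across v@8): 16 holes -> [(4, 1), (4, 3), (4, 7), (4, 8), (4, 12), (4, 14), (5, 2), (5, 13), (6, 2), (6, 13), (7, 1), (7, 3), (7, 7), (7, 8), (7, 12), (7, 14)]
Unfold 3 (reflect across h@4): 32 holes -> [(0, 1), (0, 3), (0, 7), (0, 8), (0, 12), (0, 14), (1, 2), (1, 13), (2, 2), (2, 13), (3, 1), (3, 3), (3, 7), (3, 8), (3, 12), (3, 14), (4, 1), (4, 3), (4, 7), (4, 8), (4, 12), (4, 14), (5, 2), (5, 13), (6, 2), (6, 13), (7, 1), (7, 3), (7, 7), (7, 8), (7, 12), (7, 14)]
Unfold 4 (reflect across h@8): 64 holes -> [(0, 1), (0, 3), (0, 7), (0, 8), (0, 12), (0, 14), (1, 2), (1, 13), (2, 2), (2, 13), (3, 1), (3, 3), (3, 7), (3, 8), (3, 12), (3, 14), (4, 1), (4, 3), (4, 7), (4, 8), (4, 12), (4, 14), (5, 2), (5, 13), (6, 2), (6, 13), (7, 1), (7, 3), (7, 7), (7, 8), (7, 12), (7, 14), (8, 1), (8, 3), (8, 7), (8, 8), (8, 12), (8, 14), (9, 2), (9, 13), (10, 2), (10, 13), (11, 1), (11, 3), (11, 7), (11, 8), (11, 12), (11, 14), (12, 1), (12, 3), (12, 7), (12, 8), (12, 12), (12, 14), (13, 2), (13, 13), (14, 2), (14, 13), (15, 1), (15, 3), (15, 7), (15, 8), (15, 12), (15, 14)]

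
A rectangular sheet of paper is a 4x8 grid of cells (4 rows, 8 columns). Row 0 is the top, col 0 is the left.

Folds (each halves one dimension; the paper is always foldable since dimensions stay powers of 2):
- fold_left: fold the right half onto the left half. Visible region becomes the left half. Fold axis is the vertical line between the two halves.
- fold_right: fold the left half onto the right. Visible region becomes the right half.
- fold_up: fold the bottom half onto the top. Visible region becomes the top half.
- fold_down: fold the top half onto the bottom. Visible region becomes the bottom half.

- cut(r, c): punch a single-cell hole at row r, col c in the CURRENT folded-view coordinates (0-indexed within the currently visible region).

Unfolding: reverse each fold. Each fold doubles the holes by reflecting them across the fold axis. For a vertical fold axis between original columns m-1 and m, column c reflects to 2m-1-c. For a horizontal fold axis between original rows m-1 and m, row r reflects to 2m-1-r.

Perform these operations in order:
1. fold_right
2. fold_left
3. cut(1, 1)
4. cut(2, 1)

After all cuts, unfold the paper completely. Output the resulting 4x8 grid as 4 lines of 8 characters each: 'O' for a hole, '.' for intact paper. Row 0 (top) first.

Op 1 fold_right: fold axis v@4; visible region now rows[0,4) x cols[4,8) = 4x4
Op 2 fold_left: fold axis v@6; visible region now rows[0,4) x cols[4,6) = 4x2
Op 3 cut(1, 1): punch at orig (1,5); cuts so far [(1, 5)]; region rows[0,4) x cols[4,6) = 4x2
Op 4 cut(2, 1): punch at orig (2,5); cuts so far [(1, 5), (2, 5)]; region rows[0,4) x cols[4,6) = 4x2
Unfold 1 (reflect across v@6): 4 holes -> [(1, 5), (1, 6), (2, 5), (2, 6)]
Unfold 2 (reflect across v@4): 8 holes -> [(1, 1), (1, 2), (1, 5), (1, 6), (2, 1), (2, 2), (2, 5), (2, 6)]

Answer: ........
.OO..OO.
.OO..OO.
........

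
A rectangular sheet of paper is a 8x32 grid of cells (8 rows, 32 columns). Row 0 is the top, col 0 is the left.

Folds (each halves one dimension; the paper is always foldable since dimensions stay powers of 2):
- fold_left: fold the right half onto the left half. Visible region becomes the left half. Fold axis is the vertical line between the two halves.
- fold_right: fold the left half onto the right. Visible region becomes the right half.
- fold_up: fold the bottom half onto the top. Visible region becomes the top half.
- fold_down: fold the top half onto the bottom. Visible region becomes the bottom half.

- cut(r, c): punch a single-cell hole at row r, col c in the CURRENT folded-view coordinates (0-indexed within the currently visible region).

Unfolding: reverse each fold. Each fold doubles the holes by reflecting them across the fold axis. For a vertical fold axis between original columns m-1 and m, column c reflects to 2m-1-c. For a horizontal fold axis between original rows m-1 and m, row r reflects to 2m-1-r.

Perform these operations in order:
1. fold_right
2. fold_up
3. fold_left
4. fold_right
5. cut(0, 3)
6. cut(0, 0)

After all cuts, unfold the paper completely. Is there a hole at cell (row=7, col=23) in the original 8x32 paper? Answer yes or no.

Op 1 fold_right: fold axis v@16; visible region now rows[0,8) x cols[16,32) = 8x16
Op 2 fold_up: fold axis h@4; visible region now rows[0,4) x cols[16,32) = 4x16
Op 3 fold_left: fold axis v@24; visible region now rows[0,4) x cols[16,24) = 4x8
Op 4 fold_right: fold axis v@20; visible region now rows[0,4) x cols[20,24) = 4x4
Op 5 cut(0, 3): punch at orig (0,23); cuts so far [(0, 23)]; region rows[0,4) x cols[20,24) = 4x4
Op 6 cut(0, 0): punch at orig (0,20); cuts so far [(0, 20), (0, 23)]; region rows[0,4) x cols[20,24) = 4x4
Unfold 1 (reflect across v@20): 4 holes -> [(0, 16), (0, 19), (0, 20), (0, 23)]
Unfold 2 (reflect across v@24): 8 holes -> [(0, 16), (0, 19), (0, 20), (0, 23), (0, 24), (0, 27), (0, 28), (0, 31)]
Unfold 3 (reflect across h@4): 16 holes -> [(0, 16), (0, 19), (0, 20), (0, 23), (0, 24), (0, 27), (0, 28), (0, 31), (7, 16), (7, 19), (7, 20), (7, 23), (7, 24), (7, 27), (7, 28), (7, 31)]
Unfold 4 (reflect across v@16): 32 holes -> [(0, 0), (0, 3), (0, 4), (0, 7), (0, 8), (0, 11), (0, 12), (0, 15), (0, 16), (0, 19), (0, 20), (0, 23), (0, 24), (0, 27), (0, 28), (0, 31), (7, 0), (7, 3), (7, 4), (7, 7), (7, 8), (7, 11), (7, 12), (7, 15), (7, 16), (7, 19), (7, 20), (7, 23), (7, 24), (7, 27), (7, 28), (7, 31)]
Holes: [(0, 0), (0, 3), (0, 4), (0, 7), (0, 8), (0, 11), (0, 12), (0, 15), (0, 16), (0, 19), (0, 20), (0, 23), (0, 24), (0, 27), (0, 28), (0, 31), (7, 0), (7, 3), (7, 4), (7, 7), (7, 8), (7, 11), (7, 12), (7, 15), (7, 16), (7, 19), (7, 20), (7, 23), (7, 24), (7, 27), (7, 28), (7, 31)]

Answer: yes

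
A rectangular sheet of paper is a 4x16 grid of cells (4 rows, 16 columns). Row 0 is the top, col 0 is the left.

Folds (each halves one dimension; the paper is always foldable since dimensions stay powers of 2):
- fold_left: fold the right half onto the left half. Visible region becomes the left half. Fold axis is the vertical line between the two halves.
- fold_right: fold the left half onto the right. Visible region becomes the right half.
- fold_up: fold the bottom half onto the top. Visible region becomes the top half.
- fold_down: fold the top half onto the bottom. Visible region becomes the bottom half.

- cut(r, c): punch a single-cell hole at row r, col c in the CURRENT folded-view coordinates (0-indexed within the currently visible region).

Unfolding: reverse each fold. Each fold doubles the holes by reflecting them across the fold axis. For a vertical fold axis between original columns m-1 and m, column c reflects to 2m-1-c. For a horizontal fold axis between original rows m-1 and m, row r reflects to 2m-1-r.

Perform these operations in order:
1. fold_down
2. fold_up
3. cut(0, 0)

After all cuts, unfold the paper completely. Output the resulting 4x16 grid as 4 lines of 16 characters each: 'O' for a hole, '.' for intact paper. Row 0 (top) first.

Answer: O...............
O...............
O...............
O...............

Derivation:
Op 1 fold_down: fold axis h@2; visible region now rows[2,4) x cols[0,16) = 2x16
Op 2 fold_up: fold axis h@3; visible region now rows[2,3) x cols[0,16) = 1x16
Op 3 cut(0, 0): punch at orig (2,0); cuts so far [(2, 0)]; region rows[2,3) x cols[0,16) = 1x16
Unfold 1 (reflect across h@3): 2 holes -> [(2, 0), (3, 0)]
Unfold 2 (reflect across h@2): 4 holes -> [(0, 0), (1, 0), (2, 0), (3, 0)]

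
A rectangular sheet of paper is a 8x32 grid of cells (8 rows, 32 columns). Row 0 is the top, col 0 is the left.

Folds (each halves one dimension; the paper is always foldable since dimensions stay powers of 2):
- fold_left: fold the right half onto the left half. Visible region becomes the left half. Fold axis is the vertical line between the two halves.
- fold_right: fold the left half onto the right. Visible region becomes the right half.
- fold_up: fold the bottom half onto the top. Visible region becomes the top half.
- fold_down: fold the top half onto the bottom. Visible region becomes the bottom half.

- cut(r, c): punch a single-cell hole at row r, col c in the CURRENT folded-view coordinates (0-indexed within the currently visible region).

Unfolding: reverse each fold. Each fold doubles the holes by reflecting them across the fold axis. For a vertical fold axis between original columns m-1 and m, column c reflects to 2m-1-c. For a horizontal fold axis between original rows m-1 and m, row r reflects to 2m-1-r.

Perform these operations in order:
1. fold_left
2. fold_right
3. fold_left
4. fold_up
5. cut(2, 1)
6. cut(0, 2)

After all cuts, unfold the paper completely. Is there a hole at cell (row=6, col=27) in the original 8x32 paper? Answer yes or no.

Answer: no

Derivation:
Op 1 fold_left: fold axis v@16; visible region now rows[0,8) x cols[0,16) = 8x16
Op 2 fold_right: fold axis v@8; visible region now rows[0,8) x cols[8,16) = 8x8
Op 3 fold_left: fold axis v@12; visible region now rows[0,8) x cols[8,12) = 8x4
Op 4 fold_up: fold axis h@4; visible region now rows[0,4) x cols[8,12) = 4x4
Op 5 cut(2, 1): punch at orig (2,9); cuts so far [(2, 9)]; region rows[0,4) x cols[8,12) = 4x4
Op 6 cut(0, 2): punch at orig (0,10); cuts so far [(0, 10), (2, 9)]; region rows[0,4) x cols[8,12) = 4x4
Unfold 1 (reflect across h@4): 4 holes -> [(0, 10), (2, 9), (5, 9), (7, 10)]
Unfold 2 (reflect across v@12): 8 holes -> [(0, 10), (0, 13), (2, 9), (2, 14), (5, 9), (5, 14), (7, 10), (7, 13)]
Unfold 3 (reflect across v@8): 16 holes -> [(0, 2), (0, 5), (0, 10), (0, 13), (2, 1), (2, 6), (2, 9), (2, 14), (5, 1), (5, 6), (5, 9), (5, 14), (7, 2), (7, 5), (7, 10), (7, 13)]
Unfold 4 (reflect across v@16): 32 holes -> [(0, 2), (0, 5), (0, 10), (0, 13), (0, 18), (0, 21), (0, 26), (0, 29), (2, 1), (2, 6), (2, 9), (2, 14), (2, 17), (2, 22), (2, 25), (2, 30), (5, 1), (5, 6), (5, 9), (5, 14), (5, 17), (5, 22), (5, 25), (5, 30), (7, 2), (7, 5), (7, 10), (7, 13), (7, 18), (7, 21), (7, 26), (7, 29)]
Holes: [(0, 2), (0, 5), (0, 10), (0, 13), (0, 18), (0, 21), (0, 26), (0, 29), (2, 1), (2, 6), (2, 9), (2, 14), (2, 17), (2, 22), (2, 25), (2, 30), (5, 1), (5, 6), (5, 9), (5, 14), (5, 17), (5, 22), (5, 25), (5, 30), (7, 2), (7, 5), (7, 10), (7, 13), (7, 18), (7, 21), (7, 26), (7, 29)]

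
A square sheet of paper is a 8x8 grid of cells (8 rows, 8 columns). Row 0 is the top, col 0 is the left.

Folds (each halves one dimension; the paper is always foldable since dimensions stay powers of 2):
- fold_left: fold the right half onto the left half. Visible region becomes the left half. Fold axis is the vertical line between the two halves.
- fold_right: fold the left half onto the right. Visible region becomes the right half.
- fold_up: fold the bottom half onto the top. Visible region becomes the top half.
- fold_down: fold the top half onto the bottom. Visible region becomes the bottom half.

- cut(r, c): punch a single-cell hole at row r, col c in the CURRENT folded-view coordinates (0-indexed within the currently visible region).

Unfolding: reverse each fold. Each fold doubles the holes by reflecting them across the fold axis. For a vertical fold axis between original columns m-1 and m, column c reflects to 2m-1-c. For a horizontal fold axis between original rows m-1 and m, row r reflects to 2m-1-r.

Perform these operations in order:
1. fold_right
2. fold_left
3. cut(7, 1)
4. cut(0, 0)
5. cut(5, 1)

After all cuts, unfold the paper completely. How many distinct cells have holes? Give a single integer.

Answer: 12

Derivation:
Op 1 fold_right: fold axis v@4; visible region now rows[0,8) x cols[4,8) = 8x4
Op 2 fold_left: fold axis v@6; visible region now rows[0,8) x cols[4,6) = 8x2
Op 3 cut(7, 1): punch at orig (7,5); cuts so far [(7, 5)]; region rows[0,8) x cols[4,6) = 8x2
Op 4 cut(0, 0): punch at orig (0,4); cuts so far [(0, 4), (7, 5)]; region rows[0,8) x cols[4,6) = 8x2
Op 5 cut(5, 1): punch at orig (5,5); cuts so far [(0, 4), (5, 5), (7, 5)]; region rows[0,8) x cols[4,6) = 8x2
Unfold 1 (reflect across v@6): 6 holes -> [(0, 4), (0, 7), (5, 5), (5, 6), (7, 5), (7, 6)]
Unfold 2 (reflect across v@4): 12 holes -> [(0, 0), (0, 3), (0, 4), (0, 7), (5, 1), (5, 2), (5, 5), (5, 6), (7, 1), (7, 2), (7, 5), (7, 6)]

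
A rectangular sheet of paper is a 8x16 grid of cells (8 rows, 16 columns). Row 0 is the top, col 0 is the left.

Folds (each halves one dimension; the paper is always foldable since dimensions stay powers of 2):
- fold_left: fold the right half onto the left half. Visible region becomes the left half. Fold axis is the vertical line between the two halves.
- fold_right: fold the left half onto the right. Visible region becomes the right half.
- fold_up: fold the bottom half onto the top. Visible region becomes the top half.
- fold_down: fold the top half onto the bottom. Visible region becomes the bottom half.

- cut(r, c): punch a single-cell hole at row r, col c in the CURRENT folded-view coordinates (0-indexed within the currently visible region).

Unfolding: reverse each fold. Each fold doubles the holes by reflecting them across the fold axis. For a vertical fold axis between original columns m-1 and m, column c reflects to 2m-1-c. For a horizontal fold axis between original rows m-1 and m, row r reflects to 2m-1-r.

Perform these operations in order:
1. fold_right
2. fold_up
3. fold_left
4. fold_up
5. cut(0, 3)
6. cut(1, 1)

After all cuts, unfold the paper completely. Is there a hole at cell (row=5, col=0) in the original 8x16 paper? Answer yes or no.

Answer: no

Derivation:
Op 1 fold_right: fold axis v@8; visible region now rows[0,8) x cols[8,16) = 8x8
Op 2 fold_up: fold axis h@4; visible region now rows[0,4) x cols[8,16) = 4x8
Op 3 fold_left: fold axis v@12; visible region now rows[0,4) x cols[8,12) = 4x4
Op 4 fold_up: fold axis h@2; visible region now rows[0,2) x cols[8,12) = 2x4
Op 5 cut(0, 3): punch at orig (0,11); cuts so far [(0, 11)]; region rows[0,2) x cols[8,12) = 2x4
Op 6 cut(1, 1): punch at orig (1,9); cuts so far [(0, 11), (1, 9)]; region rows[0,2) x cols[8,12) = 2x4
Unfold 1 (reflect across h@2): 4 holes -> [(0, 11), (1, 9), (2, 9), (3, 11)]
Unfold 2 (reflect across v@12): 8 holes -> [(0, 11), (0, 12), (1, 9), (1, 14), (2, 9), (2, 14), (3, 11), (3, 12)]
Unfold 3 (reflect across h@4): 16 holes -> [(0, 11), (0, 12), (1, 9), (1, 14), (2, 9), (2, 14), (3, 11), (3, 12), (4, 11), (4, 12), (5, 9), (5, 14), (6, 9), (6, 14), (7, 11), (7, 12)]
Unfold 4 (reflect across v@8): 32 holes -> [(0, 3), (0, 4), (0, 11), (0, 12), (1, 1), (1, 6), (1, 9), (1, 14), (2, 1), (2, 6), (2, 9), (2, 14), (3, 3), (3, 4), (3, 11), (3, 12), (4, 3), (4, 4), (4, 11), (4, 12), (5, 1), (5, 6), (5, 9), (5, 14), (6, 1), (6, 6), (6, 9), (6, 14), (7, 3), (7, 4), (7, 11), (7, 12)]
Holes: [(0, 3), (0, 4), (0, 11), (0, 12), (1, 1), (1, 6), (1, 9), (1, 14), (2, 1), (2, 6), (2, 9), (2, 14), (3, 3), (3, 4), (3, 11), (3, 12), (4, 3), (4, 4), (4, 11), (4, 12), (5, 1), (5, 6), (5, 9), (5, 14), (6, 1), (6, 6), (6, 9), (6, 14), (7, 3), (7, 4), (7, 11), (7, 12)]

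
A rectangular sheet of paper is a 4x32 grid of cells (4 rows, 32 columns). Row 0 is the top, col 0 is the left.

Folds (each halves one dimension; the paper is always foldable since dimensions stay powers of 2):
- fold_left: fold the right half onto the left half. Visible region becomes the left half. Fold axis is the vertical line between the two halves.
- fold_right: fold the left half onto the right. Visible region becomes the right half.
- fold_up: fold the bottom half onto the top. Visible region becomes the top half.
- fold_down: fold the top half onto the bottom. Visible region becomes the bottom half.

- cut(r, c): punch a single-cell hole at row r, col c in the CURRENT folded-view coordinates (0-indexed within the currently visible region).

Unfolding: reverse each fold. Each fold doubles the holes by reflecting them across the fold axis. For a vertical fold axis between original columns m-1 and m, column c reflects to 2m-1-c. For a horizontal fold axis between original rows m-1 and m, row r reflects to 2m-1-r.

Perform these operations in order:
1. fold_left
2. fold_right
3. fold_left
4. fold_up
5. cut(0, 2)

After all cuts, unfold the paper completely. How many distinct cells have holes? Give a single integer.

Answer: 16

Derivation:
Op 1 fold_left: fold axis v@16; visible region now rows[0,4) x cols[0,16) = 4x16
Op 2 fold_right: fold axis v@8; visible region now rows[0,4) x cols[8,16) = 4x8
Op 3 fold_left: fold axis v@12; visible region now rows[0,4) x cols[8,12) = 4x4
Op 4 fold_up: fold axis h@2; visible region now rows[0,2) x cols[8,12) = 2x4
Op 5 cut(0, 2): punch at orig (0,10); cuts so far [(0, 10)]; region rows[0,2) x cols[8,12) = 2x4
Unfold 1 (reflect across h@2): 2 holes -> [(0, 10), (3, 10)]
Unfold 2 (reflect across v@12): 4 holes -> [(0, 10), (0, 13), (3, 10), (3, 13)]
Unfold 3 (reflect across v@8): 8 holes -> [(0, 2), (0, 5), (0, 10), (0, 13), (3, 2), (3, 5), (3, 10), (3, 13)]
Unfold 4 (reflect across v@16): 16 holes -> [(0, 2), (0, 5), (0, 10), (0, 13), (0, 18), (0, 21), (0, 26), (0, 29), (3, 2), (3, 5), (3, 10), (3, 13), (3, 18), (3, 21), (3, 26), (3, 29)]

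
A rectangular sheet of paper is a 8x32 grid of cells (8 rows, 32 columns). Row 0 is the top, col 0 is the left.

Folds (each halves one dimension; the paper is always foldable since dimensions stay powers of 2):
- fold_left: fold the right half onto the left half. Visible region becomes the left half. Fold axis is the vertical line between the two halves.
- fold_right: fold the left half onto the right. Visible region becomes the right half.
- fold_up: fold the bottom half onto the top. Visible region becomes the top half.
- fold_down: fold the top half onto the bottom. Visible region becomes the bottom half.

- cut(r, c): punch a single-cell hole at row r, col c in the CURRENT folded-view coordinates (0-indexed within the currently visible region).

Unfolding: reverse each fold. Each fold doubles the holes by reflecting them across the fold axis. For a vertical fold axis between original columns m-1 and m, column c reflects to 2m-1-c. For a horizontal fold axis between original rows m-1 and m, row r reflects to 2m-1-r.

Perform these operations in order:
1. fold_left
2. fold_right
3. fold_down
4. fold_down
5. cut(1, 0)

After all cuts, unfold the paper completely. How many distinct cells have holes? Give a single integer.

Op 1 fold_left: fold axis v@16; visible region now rows[0,8) x cols[0,16) = 8x16
Op 2 fold_right: fold axis v@8; visible region now rows[0,8) x cols[8,16) = 8x8
Op 3 fold_down: fold axis h@4; visible region now rows[4,8) x cols[8,16) = 4x8
Op 4 fold_down: fold axis h@6; visible region now rows[6,8) x cols[8,16) = 2x8
Op 5 cut(1, 0): punch at orig (7,8); cuts so far [(7, 8)]; region rows[6,8) x cols[8,16) = 2x8
Unfold 1 (reflect across h@6): 2 holes -> [(4, 8), (7, 8)]
Unfold 2 (reflect across h@4): 4 holes -> [(0, 8), (3, 8), (4, 8), (7, 8)]
Unfold 3 (reflect across v@8): 8 holes -> [(0, 7), (0, 8), (3, 7), (3, 8), (4, 7), (4, 8), (7, 7), (7, 8)]
Unfold 4 (reflect across v@16): 16 holes -> [(0, 7), (0, 8), (0, 23), (0, 24), (3, 7), (3, 8), (3, 23), (3, 24), (4, 7), (4, 8), (4, 23), (4, 24), (7, 7), (7, 8), (7, 23), (7, 24)]

Answer: 16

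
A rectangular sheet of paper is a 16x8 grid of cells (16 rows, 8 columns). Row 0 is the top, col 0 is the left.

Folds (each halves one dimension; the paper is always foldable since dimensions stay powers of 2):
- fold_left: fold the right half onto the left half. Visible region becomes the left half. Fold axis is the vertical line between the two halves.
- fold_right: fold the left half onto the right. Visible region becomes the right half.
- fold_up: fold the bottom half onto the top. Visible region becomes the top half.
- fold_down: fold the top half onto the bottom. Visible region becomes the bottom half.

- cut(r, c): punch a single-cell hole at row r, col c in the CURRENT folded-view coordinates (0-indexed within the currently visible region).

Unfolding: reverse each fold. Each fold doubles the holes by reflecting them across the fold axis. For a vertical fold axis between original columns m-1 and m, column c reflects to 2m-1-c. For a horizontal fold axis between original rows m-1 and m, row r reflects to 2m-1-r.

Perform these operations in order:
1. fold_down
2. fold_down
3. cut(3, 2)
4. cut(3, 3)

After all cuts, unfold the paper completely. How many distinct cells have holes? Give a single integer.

Op 1 fold_down: fold axis h@8; visible region now rows[8,16) x cols[0,8) = 8x8
Op 2 fold_down: fold axis h@12; visible region now rows[12,16) x cols[0,8) = 4x8
Op 3 cut(3, 2): punch at orig (15,2); cuts so far [(15, 2)]; region rows[12,16) x cols[0,8) = 4x8
Op 4 cut(3, 3): punch at orig (15,3); cuts so far [(15, 2), (15, 3)]; region rows[12,16) x cols[0,8) = 4x8
Unfold 1 (reflect across h@12): 4 holes -> [(8, 2), (8, 3), (15, 2), (15, 3)]
Unfold 2 (reflect across h@8): 8 holes -> [(0, 2), (0, 3), (7, 2), (7, 3), (8, 2), (8, 3), (15, 2), (15, 3)]

Answer: 8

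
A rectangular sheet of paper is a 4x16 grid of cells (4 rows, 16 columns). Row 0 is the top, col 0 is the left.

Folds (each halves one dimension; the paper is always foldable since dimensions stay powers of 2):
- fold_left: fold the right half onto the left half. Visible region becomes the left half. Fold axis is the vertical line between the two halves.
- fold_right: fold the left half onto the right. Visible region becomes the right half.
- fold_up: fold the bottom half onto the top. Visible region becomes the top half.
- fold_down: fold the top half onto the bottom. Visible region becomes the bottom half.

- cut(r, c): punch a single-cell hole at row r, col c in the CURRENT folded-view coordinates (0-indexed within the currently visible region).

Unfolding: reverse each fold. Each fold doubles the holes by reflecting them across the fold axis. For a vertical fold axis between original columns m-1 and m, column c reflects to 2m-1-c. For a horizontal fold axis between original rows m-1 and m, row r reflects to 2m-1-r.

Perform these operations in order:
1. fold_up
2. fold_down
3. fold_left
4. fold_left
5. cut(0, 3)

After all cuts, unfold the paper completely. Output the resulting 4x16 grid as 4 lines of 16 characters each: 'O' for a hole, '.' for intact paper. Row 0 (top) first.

Answer: ...OO......OO...
...OO......OO...
...OO......OO...
...OO......OO...

Derivation:
Op 1 fold_up: fold axis h@2; visible region now rows[0,2) x cols[0,16) = 2x16
Op 2 fold_down: fold axis h@1; visible region now rows[1,2) x cols[0,16) = 1x16
Op 3 fold_left: fold axis v@8; visible region now rows[1,2) x cols[0,8) = 1x8
Op 4 fold_left: fold axis v@4; visible region now rows[1,2) x cols[0,4) = 1x4
Op 5 cut(0, 3): punch at orig (1,3); cuts so far [(1, 3)]; region rows[1,2) x cols[0,4) = 1x4
Unfold 1 (reflect across v@4): 2 holes -> [(1, 3), (1, 4)]
Unfold 2 (reflect across v@8): 4 holes -> [(1, 3), (1, 4), (1, 11), (1, 12)]
Unfold 3 (reflect across h@1): 8 holes -> [(0, 3), (0, 4), (0, 11), (0, 12), (1, 3), (1, 4), (1, 11), (1, 12)]
Unfold 4 (reflect across h@2): 16 holes -> [(0, 3), (0, 4), (0, 11), (0, 12), (1, 3), (1, 4), (1, 11), (1, 12), (2, 3), (2, 4), (2, 11), (2, 12), (3, 3), (3, 4), (3, 11), (3, 12)]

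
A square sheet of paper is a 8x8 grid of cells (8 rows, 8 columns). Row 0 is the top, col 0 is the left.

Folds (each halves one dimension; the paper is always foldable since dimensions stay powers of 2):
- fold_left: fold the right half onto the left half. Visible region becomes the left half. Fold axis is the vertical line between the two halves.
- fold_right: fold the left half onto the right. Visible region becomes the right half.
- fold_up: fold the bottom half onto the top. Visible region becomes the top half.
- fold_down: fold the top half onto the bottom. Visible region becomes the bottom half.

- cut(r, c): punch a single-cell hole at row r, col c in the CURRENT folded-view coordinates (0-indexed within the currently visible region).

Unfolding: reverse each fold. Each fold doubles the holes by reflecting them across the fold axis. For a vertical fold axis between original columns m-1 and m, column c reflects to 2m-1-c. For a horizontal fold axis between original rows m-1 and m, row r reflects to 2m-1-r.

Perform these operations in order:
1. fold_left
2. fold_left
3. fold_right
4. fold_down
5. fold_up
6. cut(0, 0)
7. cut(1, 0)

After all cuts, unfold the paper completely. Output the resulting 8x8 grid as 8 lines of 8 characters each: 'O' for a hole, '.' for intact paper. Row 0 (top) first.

Op 1 fold_left: fold axis v@4; visible region now rows[0,8) x cols[0,4) = 8x4
Op 2 fold_left: fold axis v@2; visible region now rows[0,8) x cols[0,2) = 8x2
Op 3 fold_right: fold axis v@1; visible region now rows[0,8) x cols[1,2) = 8x1
Op 4 fold_down: fold axis h@4; visible region now rows[4,8) x cols[1,2) = 4x1
Op 5 fold_up: fold axis h@6; visible region now rows[4,6) x cols[1,2) = 2x1
Op 6 cut(0, 0): punch at orig (4,1); cuts so far [(4, 1)]; region rows[4,6) x cols[1,2) = 2x1
Op 7 cut(1, 0): punch at orig (5,1); cuts so far [(4, 1), (5, 1)]; region rows[4,6) x cols[1,2) = 2x1
Unfold 1 (reflect across h@6): 4 holes -> [(4, 1), (5, 1), (6, 1), (7, 1)]
Unfold 2 (reflect across h@4): 8 holes -> [(0, 1), (1, 1), (2, 1), (3, 1), (4, 1), (5, 1), (6, 1), (7, 1)]
Unfold 3 (reflect across v@1): 16 holes -> [(0, 0), (0, 1), (1, 0), (1, 1), (2, 0), (2, 1), (3, 0), (3, 1), (4, 0), (4, 1), (5, 0), (5, 1), (6, 0), (6, 1), (7, 0), (7, 1)]
Unfold 4 (reflect across v@2): 32 holes -> [(0, 0), (0, 1), (0, 2), (0, 3), (1, 0), (1, 1), (1, 2), (1, 3), (2, 0), (2, 1), (2, 2), (2, 3), (3, 0), (3, 1), (3, 2), (3, 3), (4, 0), (4, 1), (4, 2), (4, 3), (5, 0), (5, 1), (5, 2), (5, 3), (6, 0), (6, 1), (6, 2), (6, 3), (7, 0), (7, 1), (7, 2), (7, 3)]
Unfold 5 (reflect across v@4): 64 holes -> [(0, 0), (0, 1), (0, 2), (0, 3), (0, 4), (0, 5), (0, 6), (0, 7), (1, 0), (1, 1), (1, 2), (1, 3), (1, 4), (1, 5), (1, 6), (1, 7), (2, 0), (2, 1), (2, 2), (2, 3), (2, 4), (2, 5), (2, 6), (2, 7), (3, 0), (3, 1), (3, 2), (3, 3), (3, 4), (3, 5), (3, 6), (3, 7), (4, 0), (4, 1), (4, 2), (4, 3), (4, 4), (4, 5), (4, 6), (4, 7), (5, 0), (5, 1), (5, 2), (5, 3), (5, 4), (5, 5), (5, 6), (5, 7), (6, 0), (6, 1), (6, 2), (6, 3), (6, 4), (6, 5), (6, 6), (6, 7), (7, 0), (7, 1), (7, 2), (7, 3), (7, 4), (7, 5), (7, 6), (7, 7)]

Answer: OOOOOOOO
OOOOOOOO
OOOOOOOO
OOOOOOOO
OOOOOOOO
OOOOOOOO
OOOOOOOO
OOOOOOOO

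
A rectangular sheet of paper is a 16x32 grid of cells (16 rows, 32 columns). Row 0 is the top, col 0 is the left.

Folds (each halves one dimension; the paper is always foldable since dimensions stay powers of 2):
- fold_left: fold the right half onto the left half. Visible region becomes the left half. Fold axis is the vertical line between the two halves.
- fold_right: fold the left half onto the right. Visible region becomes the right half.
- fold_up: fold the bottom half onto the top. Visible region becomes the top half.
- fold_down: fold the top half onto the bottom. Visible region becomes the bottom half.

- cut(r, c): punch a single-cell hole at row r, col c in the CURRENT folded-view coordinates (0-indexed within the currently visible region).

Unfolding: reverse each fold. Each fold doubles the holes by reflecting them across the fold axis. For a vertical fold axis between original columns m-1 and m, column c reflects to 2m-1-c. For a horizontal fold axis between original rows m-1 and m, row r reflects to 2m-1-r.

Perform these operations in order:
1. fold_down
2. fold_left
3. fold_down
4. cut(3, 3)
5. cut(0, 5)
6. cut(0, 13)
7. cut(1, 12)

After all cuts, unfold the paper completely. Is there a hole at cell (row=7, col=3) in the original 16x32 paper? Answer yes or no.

Answer: yes

Derivation:
Op 1 fold_down: fold axis h@8; visible region now rows[8,16) x cols[0,32) = 8x32
Op 2 fold_left: fold axis v@16; visible region now rows[8,16) x cols[0,16) = 8x16
Op 3 fold_down: fold axis h@12; visible region now rows[12,16) x cols[0,16) = 4x16
Op 4 cut(3, 3): punch at orig (15,3); cuts so far [(15, 3)]; region rows[12,16) x cols[0,16) = 4x16
Op 5 cut(0, 5): punch at orig (12,5); cuts so far [(12, 5), (15, 3)]; region rows[12,16) x cols[0,16) = 4x16
Op 6 cut(0, 13): punch at orig (12,13); cuts so far [(12, 5), (12, 13), (15, 3)]; region rows[12,16) x cols[0,16) = 4x16
Op 7 cut(1, 12): punch at orig (13,12); cuts so far [(12, 5), (12, 13), (13, 12), (15, 3)]; region rows[12,16) x cols[0,16) = 4x16
Unfold 1 (reflect across h@12): 8 holes -> [(8, 3), (10, 12), (11, 5), (11, 13), (12, 5), (12, 13), (13, 12), (15, 3)]
Unfold 2 (reflect across v@16): 16 holes -> [(8, 3), (8, 28), (10, 12), (10, 19), (11, 5), (11, 13), (11, 18), (11, 26), (12, 5), (12, 13), (12, 18), (12, 26), (13, 12), (13, 19), (15, 3), (15, 28)]
Unfold 3 (reflect across h@8): 32 holes -> [(0, 3), (0, 28), (2, 12), (2, 19), (3, 5), (3, 13), (3, 18), (3, 26), (4, 5), (4, 13), (4, 18), (4, 26), (5, 12), (5, 19), (7, 3), (7, 28), (8, 3), (8, 28), (10, 12), (10, 19), (11, 5), (11, 13), (11, 18), (11, 26), (12, 5), (12, 13), (12, 18), (12, 26), (13, 12), (13, 19), (15, 3), (15, 28)]
Holes: [(0, 3), (0, 28), (2, 12), (2, 19), (3, 5), (3, 13), (3, 18), (3, 26), (4, 5), (4, 13), (4, 18), (4, 26), (5, 12), (5, 19), (7, 3), (7, 28), (8, 3), (8, 28), (10, 12), (10, 19), (11, 5), (11, 13), (11, 18), (11, 26), (12, 5), (12, 13), (12, 18), (12, 26), (13, 12), (13, 19), (15, 3), (15, 28)]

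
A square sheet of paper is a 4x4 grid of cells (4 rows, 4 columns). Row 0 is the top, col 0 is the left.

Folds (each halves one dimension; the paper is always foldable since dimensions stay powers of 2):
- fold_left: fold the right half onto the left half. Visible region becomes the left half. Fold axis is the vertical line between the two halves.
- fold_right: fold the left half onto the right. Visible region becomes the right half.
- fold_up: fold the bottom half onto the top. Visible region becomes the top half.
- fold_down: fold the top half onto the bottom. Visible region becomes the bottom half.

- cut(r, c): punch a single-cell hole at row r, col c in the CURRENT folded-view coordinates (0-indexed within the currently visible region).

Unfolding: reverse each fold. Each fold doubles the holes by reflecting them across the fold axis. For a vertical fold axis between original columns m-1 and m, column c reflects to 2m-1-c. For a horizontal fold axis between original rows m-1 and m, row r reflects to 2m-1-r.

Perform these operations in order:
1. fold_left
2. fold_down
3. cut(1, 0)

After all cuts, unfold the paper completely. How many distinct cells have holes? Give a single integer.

Op 1 fold_left: fold axis v@2; visible region now rows[0,4) x cols[0,2) = 4x2
Op 2 fold_down: fold axis h@2; visible region now rows[2,4) x cols[0,2) = 2x2
Op 3 cut(1, 0): punch at orig (3,0); cuts so far [(3, 0)]; region rows[2,4) x cols[0,2) = 2x2
Unfold 1 (reflect across h@2): 2 holes -> [(0, 0), (3, 0)]
Unfold 2 (reflect across v@2): 4 holes -> [(0, 0), (0, 3), (3, 0), (3, 3)]

Answer: 4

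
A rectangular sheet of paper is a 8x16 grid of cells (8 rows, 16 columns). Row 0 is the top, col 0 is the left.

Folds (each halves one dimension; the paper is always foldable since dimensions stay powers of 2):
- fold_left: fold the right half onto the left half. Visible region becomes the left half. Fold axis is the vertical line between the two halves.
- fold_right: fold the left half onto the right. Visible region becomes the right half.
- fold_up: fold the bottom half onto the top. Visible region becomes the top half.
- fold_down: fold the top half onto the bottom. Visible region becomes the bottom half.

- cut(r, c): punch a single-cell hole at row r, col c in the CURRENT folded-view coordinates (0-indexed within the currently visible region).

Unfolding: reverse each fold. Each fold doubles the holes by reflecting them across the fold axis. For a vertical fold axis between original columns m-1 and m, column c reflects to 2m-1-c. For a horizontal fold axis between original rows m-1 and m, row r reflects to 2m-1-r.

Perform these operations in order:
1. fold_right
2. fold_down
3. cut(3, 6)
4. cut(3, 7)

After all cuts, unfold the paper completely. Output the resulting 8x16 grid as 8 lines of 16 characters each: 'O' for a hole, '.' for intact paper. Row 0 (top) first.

Op 1 fold_right: fold axis v@8; visible region now rows[0,8) x cols[8,16) = 8x8
Op 2 fold_down: fold axis h@4; visible region now rows[4,8) x cols[8,16) = 4x8
Op 3 cut(3, 6): punch at orig (7,14); cuts so far [(7, 14)]; region rows[4,8) x cols[8,16) = 4x8
Op 4 cut(3, 7): punch at orig (7,15); cuts so far [(7, 14), (7, 15)]; region rows[4,8) x cols[8,16) = 4x8
Unfold 1 (reflect across h@4): 4 holes -> [(0, 14), (0, 15), (7, 14), (7, 15)]
Unfold 2 (reflect across v@8): 8 holes -> [(0, 0), (0, 1), (0, 14), (0, 15), (7, 0), (7, 1), (7, 14), (7, 15)]

Answer: OO............OO
................
................
................
................
................
................
OO............OO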